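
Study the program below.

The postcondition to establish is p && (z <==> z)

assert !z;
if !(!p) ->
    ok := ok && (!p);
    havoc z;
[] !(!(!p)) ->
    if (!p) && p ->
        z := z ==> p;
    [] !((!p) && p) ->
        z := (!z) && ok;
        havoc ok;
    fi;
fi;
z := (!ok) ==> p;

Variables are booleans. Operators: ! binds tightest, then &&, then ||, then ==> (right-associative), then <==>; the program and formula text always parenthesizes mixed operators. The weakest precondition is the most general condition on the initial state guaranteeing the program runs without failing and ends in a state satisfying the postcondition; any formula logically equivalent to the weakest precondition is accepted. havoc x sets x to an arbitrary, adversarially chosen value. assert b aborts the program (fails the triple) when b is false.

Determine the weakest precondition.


Working backward. After the program, the postcondition p && (z <==> z) must hold; in canonical form it is p.
Before z := (!ok) ==> p: p
Then branch requires p; else branch requires p.
Before the if: (!p) ==> p
Before assert !z: (!z) && ((!p) ==> p)
Answer: WP = (!z) && ((!p) ==> p)


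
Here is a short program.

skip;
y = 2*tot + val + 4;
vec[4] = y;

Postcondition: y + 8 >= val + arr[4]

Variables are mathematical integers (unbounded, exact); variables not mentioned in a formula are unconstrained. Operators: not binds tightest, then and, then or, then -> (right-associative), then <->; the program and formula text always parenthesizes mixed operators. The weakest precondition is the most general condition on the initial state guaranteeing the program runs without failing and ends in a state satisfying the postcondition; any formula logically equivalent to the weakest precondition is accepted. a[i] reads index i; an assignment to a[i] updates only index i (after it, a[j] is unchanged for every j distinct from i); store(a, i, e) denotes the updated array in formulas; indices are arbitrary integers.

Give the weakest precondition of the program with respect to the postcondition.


Working backward. After the program, the postcondition y + 8 >= val + arr[4] must hold; in canonical form it is y >= arr[4] + val - 8.
Before vec[4] := y: y >= arr[4] + val - 8
Before y := 2*tot + val + 4: 2*tot >= arr[4] - 12
Before skip: 2*tot >= arr[4] - 12
Answer: WP = 2*tot >= arr[4] - 12


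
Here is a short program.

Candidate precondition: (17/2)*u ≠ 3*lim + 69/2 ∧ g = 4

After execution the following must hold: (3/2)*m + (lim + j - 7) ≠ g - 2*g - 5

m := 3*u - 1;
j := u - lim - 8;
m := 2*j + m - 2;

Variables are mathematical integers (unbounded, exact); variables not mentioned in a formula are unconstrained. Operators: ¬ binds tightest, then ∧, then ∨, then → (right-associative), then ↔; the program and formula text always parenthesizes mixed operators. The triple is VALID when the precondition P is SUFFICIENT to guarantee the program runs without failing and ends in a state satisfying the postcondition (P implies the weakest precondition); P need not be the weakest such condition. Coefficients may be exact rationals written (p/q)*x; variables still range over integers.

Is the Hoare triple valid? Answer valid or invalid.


Working backward. After the program, the postcondition (3/2)*m + (lim + j - 7) ≠ g - 2*g - 5 must hold; in canonical form it is g + j + lim + (3/2)*m ≠ 2.
Before m := 2*j + m - 2: g + 4*j + lim + (3/2)*m ≠ 5
Before j := u - lim - 8: g + (3/2)*m + 4*u ≠ 3*lim + 37
Before m := 3*u - 1: g + (17/2)*u ≠ 3*lim + 77/2
The weakest precondition is g + (17/2)*u ≠ 3*lim + 77/2.
Check whether (17/2)*u ≠ 3*lim + 69/2 ∧ g = 4 implies it.
Every state satisfying the precondition satisfies the weakest precondition: the implication holds.
Answer: valid


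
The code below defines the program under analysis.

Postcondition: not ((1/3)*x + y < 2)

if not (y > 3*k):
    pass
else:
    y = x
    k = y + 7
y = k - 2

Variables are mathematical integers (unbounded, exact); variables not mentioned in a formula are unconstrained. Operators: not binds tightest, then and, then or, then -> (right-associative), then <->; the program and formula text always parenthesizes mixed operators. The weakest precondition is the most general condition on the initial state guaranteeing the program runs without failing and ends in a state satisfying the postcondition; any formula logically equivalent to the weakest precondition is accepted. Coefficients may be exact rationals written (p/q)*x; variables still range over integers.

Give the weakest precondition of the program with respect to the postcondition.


Working backward. After the program, not ((1/3)*x + y < 2) must hold.
Before y := k - 2: not (k + (1/3)*x < 4)
Then branch requires not (k + (1/3)*x < 4); else branch requires not ((4/3)*x < -3).
Before the if: ((not (y > 3*k)) -> (not (k + (1/3)*x < 4))) and (y > 3*k -> (not ((4/3)*x < -3)))
Answer: WP = ((not (y > 3*k)) -> (not (k + (1/3)*x < 4))) and (y > 3*k -> (not ((4/3)*x < -3)))


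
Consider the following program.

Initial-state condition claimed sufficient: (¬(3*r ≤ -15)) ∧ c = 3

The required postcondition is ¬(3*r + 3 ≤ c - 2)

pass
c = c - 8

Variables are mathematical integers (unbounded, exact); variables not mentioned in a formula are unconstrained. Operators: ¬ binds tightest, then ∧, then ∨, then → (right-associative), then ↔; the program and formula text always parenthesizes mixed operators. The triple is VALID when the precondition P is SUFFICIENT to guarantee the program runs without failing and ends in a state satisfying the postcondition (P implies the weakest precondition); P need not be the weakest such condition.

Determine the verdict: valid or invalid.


Working backward. After the program, the postcondition ¬(3*r + 3 ≤ c - 2) must hold; in canonical form it is ¬(3*r ≤ c - 5).
Before c := c - 8: ¬(3*r ≤ c - 13)
Before skip: ¬(3*r ≤ c - 13)
The weakest precondition is ¬(3*r ≤ c - 13).
Check whether (¬(3*r ≤ -15)) ∧ c = 3 implies it.
Countermodel: at the initial state c = 3, r = -4, the precondition holds but the weakest precondition fails.
Answer: invalid


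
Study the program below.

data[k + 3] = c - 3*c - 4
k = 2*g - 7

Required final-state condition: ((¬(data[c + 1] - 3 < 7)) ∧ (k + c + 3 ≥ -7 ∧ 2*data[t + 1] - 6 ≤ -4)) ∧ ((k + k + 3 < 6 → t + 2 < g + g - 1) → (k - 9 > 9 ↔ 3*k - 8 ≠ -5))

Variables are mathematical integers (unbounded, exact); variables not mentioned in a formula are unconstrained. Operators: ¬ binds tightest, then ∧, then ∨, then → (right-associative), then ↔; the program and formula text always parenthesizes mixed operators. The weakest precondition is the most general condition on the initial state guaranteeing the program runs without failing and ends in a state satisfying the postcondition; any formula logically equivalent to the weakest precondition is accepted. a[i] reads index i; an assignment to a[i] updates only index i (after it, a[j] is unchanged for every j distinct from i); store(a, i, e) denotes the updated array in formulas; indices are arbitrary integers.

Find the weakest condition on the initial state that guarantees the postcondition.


Working backward. After the program, the postcondition ((¬(data[c + 1] - 3 < 7)) ∧ (k + c + 3 ≥ -7 ∧ 2*data[t + 1] - 6 ≤ -4)) ∧ ((k + k + 3 < 6 → t + 2 < g + g - 1) → (k - 9 > 9 ↔ 3*k - 8 ≠ -5)) must hold; in canonical form it is (¬(data[c + 1] < 10)) ∧ c + k ≥ -10 ∧ 2*data[t + 1] ≤ 2 ∧ ((2*k < 3 → t < 2*g - 3) → (k > 18 ↔ 3*k ≠ 3)).
Before k := 2*g - 7: (¬(data[c + 1] < 10)) ∧ c + 2*g ≥ -3 ∧ 2*data[t + 1] ≤ 2 ∧ ((4*g < 17 → t < 2*g - 3) → (2*g > 25 ↔ 6*g ≠ 24))
Before data[k + 3] := c - 3*c - 4: (¬(store(data, k + 3, -2*c - 4)[c + 1] < 10)) ∧ c + 2*g ≥ -3 ∧ 2*store(data, k + 3, -2*c - 4)[t + 1] ≤ 2 ∧ ((4*g < 17 → t < 2*g - 3) → (2*g > 25 ↔ 6*g ≠ 24))
Answer: WP = (¬(store(data, k + 3, -2*c - 4)[c + 1] < 10)) ∧ c + 2*g ≥ -3 ∧ 2*store(data, k + 3, -2*c - 4)[t + 1] ≤ 2 ∧ ((4*g < 17 → t < 2*g - 3) → (2*g > 25 ↔ 6*g ≠ 24))


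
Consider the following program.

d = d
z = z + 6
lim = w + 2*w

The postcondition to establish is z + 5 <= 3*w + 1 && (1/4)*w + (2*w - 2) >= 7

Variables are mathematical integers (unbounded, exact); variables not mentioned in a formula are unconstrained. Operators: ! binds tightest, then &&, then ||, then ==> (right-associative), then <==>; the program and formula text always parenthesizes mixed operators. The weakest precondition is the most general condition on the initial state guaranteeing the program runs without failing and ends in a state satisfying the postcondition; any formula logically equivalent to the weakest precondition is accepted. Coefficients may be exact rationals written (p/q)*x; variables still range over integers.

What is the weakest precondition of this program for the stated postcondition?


Working backward. After the program, the postcondition z + 5 <= 3*w + 1 && (1/4)*w + (2*w - 2) >= 7 must hold; in canonical form it is z <= 3*w - 4 && (9/4)*w >= 9.
Before lim := w + 2*w: z <= 3*w - 4 && (9/4)*w >= 9
Before z := z + 6: z <= 3*w - 10 && (9/4)*w >= 9
Before d := d: z <= 3*w - 10 && (9/4)*w >= 9
Answer: WP = z <= 3*w - 10 && (9/4)*w >= 9


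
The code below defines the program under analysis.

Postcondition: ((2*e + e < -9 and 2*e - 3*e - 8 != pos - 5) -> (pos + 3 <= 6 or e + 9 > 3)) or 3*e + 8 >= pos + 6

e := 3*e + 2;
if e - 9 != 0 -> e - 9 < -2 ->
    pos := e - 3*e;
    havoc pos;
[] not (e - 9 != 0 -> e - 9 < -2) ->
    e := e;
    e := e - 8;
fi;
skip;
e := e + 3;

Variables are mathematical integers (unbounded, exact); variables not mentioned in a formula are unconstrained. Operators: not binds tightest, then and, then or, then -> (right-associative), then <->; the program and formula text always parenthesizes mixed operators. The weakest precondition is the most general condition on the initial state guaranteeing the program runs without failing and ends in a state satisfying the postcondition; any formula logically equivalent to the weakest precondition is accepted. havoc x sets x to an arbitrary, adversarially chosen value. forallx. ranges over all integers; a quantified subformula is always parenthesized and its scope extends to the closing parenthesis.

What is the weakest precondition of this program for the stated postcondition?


Working backward. After the program, the postcondition ((2*e + e < -9 and 2*e - 3*e - 8 != pos - 5) -> (pos + 3 <= 6 or e + 9 > 3)) or 3*e + 8 >= pos + 6 must hold; in canonical form it is ((3*e < -9 and e + pos != -3) -> (pos <= 3 or e > -6)) or 3*e >= pos - 2.
Before e := e + 3: ((3*e < -18 and e + pos != -6) -> (pos <= 3 or e > -9)) or 3*e >= pos - 11
Before skip: ((3*e < -18 and e + pos != -6) -> (pos <= 3 or e > -9)) or 3*e >= pos - 11
Then branch requires forall pos_1. (((3*e < -18 and e + pos_1 != -6) -> (pos_1 <= 3 or e > -9)) or 3*e >= pos_1 - 11); else branch requires ((3*e < 6 and e + pos != 2) -> (pos <= 3 or e > -1)) or 3*e >= pos + 13.
Before the if: ((e != 9 -> e < 7) -> (forall pos_1. (((3*e < -18 and e + pos_1 != -6) -> (pos_1 <= 3 or e > -9)) or 3*e >= pos_1 - 11))) and ((not (e != 9 -> e < 7)) -> (((3*e < 6 and e + pos != 2) -> (pos <= 3 or e > -1)) or 3*e >= pos + 13))
Before e := 3*e + 2: ((3*e != 7 -> 3*e < 5) -> (forall pos_1. (((9*e < -24 and 3*e + pos_1 != -8) -> (pos_1 <= 3 or 3*e > -11)) or 9*e >= pos_1 - 17))) and ((not (3*e != 7 -> 3*e < 5)) -> (((9*e < 0 and 3*e + pos != 0) -> (pos <= 3 or 3*e > -3)) or 9*e >= pos + 7))
Answer: WP = ((3*e != 7 -> 3*e < 5) -> (forall pos_1. (((9*e < -24 and 3*e + pos_1 != -8) -> (pos_1 <= 3 or 3*e > -11)) or 9*e >= pos_1 - 17))) and ((not (3*e != 7 -> 3*e < 5)) -> (((9*e < 0 and 3*e + pos != 0) -> (pos <= 3 or 3*e > -3)) or 9*e >= pos + 7))


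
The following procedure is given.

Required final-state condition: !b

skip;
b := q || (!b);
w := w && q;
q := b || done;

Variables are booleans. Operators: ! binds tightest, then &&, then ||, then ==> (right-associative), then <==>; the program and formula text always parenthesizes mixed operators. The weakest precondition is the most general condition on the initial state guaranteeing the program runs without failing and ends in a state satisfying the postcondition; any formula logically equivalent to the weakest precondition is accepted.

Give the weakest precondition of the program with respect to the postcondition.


Working backward. After the program, !b must hold.
Before q := b || done: !b
Before w := w && q: !b
Before b := q || (!b): !(q || (!b))
Before skip: !(q || (!b))
Answer: WP = !(q || (!b))


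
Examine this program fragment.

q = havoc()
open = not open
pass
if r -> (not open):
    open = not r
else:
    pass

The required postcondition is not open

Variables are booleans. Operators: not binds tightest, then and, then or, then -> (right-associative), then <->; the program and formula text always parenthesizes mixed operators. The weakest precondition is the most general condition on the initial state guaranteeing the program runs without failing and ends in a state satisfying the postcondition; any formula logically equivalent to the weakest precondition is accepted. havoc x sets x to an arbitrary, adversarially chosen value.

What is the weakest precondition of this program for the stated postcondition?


Working backward. After the program, not open must hold.
Then branch requires r; else branch requires not open.
Before the if: ((r -> (not open)) -> r) and ((not (r -> (not open))) -> (not open))
Before skip: ((r -> (not open)) -> r) and ((not (r -> (not open))) -> (not open))
Before open := not open: ((r -> open) -> r) and ((not (r -> open)) -> open)
Before havoc q: ((r -> open) -> r) and ((not (r -> open)) -> open)
Answer: WP = ((r -> open) -> r) and ((not (r -> open)) -> open)


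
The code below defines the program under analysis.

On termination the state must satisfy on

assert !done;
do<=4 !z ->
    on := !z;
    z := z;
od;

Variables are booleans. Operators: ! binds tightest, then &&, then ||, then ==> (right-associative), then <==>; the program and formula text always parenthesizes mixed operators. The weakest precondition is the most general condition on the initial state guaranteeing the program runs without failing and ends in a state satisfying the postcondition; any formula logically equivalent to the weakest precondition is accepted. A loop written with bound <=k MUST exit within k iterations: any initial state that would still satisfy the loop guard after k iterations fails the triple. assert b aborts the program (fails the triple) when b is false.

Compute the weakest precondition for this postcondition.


Working backward. After the program, on must hold.
Before the loop (bound <=4), unroll the exhaustion recursion (WP_0 = exit-now case; WP_j = one more guarded iteration, up to j = 4):
  WP_0: z && on
  WP_1: z && (z ==> on)
  WP_2: ((!z) ==> (z && (z ==> (!z)))) && (z ==> on)
  WP_3: ((!z) ==> (((!z) ==> (z && (z ==> (!z)))) && (z ==> (!z)))) && (z ==> on)
  WP_4: ((!z) ==> (((!z) ==> (((!z) ==> (z && (z ==> (!z)))) && (z ==> (!z)))) && (z ==> (!z)))) && (z ==> on)
So before the loop: ((!z) ==> (((!z) ==> (((!z) ==> (z && (z ==> (!z)))) && (z ==> (!z)))) && (z ==> (!z)))) && (z ==> on)
Before assert !done: (!done) && ((!z) ==> (((!z) ==> (((!z) ==> (z && (z ==> (!z)))) && (z ==> (!z)))) && (z ==> (!z)))) && (z ==> on)
Answer: WP = (!done) && ((!z) ==> (((!z) ==> (((!z) ==> (z && (z ==> (!z)))) && (z ==> (!z)))) && (z ==> (!z)))) && (z ==> on)


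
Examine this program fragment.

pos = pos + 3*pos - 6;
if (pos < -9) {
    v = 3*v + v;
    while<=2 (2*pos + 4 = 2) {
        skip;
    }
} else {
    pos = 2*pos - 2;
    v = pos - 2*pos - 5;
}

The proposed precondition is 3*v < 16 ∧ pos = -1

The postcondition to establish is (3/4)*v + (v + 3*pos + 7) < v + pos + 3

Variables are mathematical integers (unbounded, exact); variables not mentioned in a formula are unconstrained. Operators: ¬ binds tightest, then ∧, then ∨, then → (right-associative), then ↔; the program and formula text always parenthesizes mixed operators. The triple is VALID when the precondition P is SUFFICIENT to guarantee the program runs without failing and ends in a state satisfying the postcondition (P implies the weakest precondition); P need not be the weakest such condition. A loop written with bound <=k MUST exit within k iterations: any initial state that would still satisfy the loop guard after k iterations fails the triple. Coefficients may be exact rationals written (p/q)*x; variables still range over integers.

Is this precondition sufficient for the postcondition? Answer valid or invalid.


Working backward. After the program, the postcondition (3/4)*v + (v + 3*pos + 7) < v + pos + 3 must hold; in canonical form it is 2*pos + (3/4)*v < -4.
Then branch requires (2*pos = -2 → ((2*pos = -2 → ((¬(2*pos = -2)) ∧ 2*pos + 3*v < -4)) ∧ ((¬(2*pos = -2)) → 2*pos + 3*v < -4))) ∧ ((¬(2*pos = -2)) → 2*pos + 3*v < -4); else branch requires (5/2)*pos < 9/4.
Before the if: (pos < -9 → ((2*pos = -2 → ((2*pos = -2 → ((¬(2*pos = -2)) ∧ 2*pos + 3*v < -4)) ∧ ((¬(2*pos = -2)) → 2*pos + 3*v < -4))) ∧ ((¬(2*pos = -2)) → 2*pos + 3*v < -4))) ∧ ((¬(pos < -9)) → (5/2)*pos < 9/4)
Before pos := pos + 3*pos - 6: (4*pos < -3 → ((8*pos = 10 → ((8*pos = 10 → ((¬(8*pos = 10)) ∧ 8*pos + 3*v < 8)) ∧ ((¬(8*pos = 10)) → 8*pos + 3*v < 8))) ∧ ((¬(8*pos = 10)) → 8*pos + 3*v < 8))) ∧ ((¬(4*pos < -3)) → 10*pos < 69/4)
The weakest precondition is (4*pos < -3 → ((8*pos = 10 → ((8*pos = 10 → ((¬(8*pos = 10)) ∧ 8*pos + 3*v < 8)) ∧ ((¬(8*pos = 10)) → 8*pos + 3*v < 8))) ∧ ((¬(8*pos = 10)) → 8*pos + 3*v < 8))) ∧ ((¬(4*pos < -3)) → 10*pos < 69/4).
Check whether 3*v < 16 ∧ pos = -1 implies it.
Every state satisfying the precondition satisfies the weakest precondition: the implication holds.
Answer: valid


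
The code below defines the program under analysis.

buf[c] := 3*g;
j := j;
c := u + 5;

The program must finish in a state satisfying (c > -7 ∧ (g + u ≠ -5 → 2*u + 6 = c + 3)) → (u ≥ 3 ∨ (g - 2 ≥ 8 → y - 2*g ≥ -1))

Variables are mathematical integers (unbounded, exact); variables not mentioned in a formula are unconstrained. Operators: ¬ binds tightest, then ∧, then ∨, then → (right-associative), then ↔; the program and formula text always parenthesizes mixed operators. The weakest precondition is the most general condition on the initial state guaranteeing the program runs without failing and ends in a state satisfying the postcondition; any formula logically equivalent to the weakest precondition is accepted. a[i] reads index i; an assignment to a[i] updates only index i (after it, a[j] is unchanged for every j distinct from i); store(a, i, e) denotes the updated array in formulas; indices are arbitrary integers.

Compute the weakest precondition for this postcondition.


Working backward. After the program, the postcondition (c > -7 ∧ (g + u ≠ -5 → 2*u + 6 = c + 3)) → (u ≥ 3 ∨ (g - 2 ≥ 8 → y - 2*g ≥ -1)) must hold; in canonical form it is (c > -7 ∧ (g + u ≠ -5 → 2*u = c - 3)) → (u ≥ 3 ∨ (g ≥ 10 → y ≥ 2*g - 1)).
Before c := u + 5: (u > -12 ∧ (g + u ≠ -5 → u = 2)) → (u ≥ 3 ∨ (g ≥ 10 → y ≥ 2*g - 1))
Before j := j: (u > -12 ∧ (g + u ≠ -5 → u = 2)) → (u ≥ 3 ∨ (g ≥ 10 → y ≥ 2*g - 1))
Before buf[c] := 3*g: (u > -12 ∧ (g + u ≠ -5 → u = 2)) → (u ≥ 3 ∨ (g ≥ 10 → y ≥ 2*g - 1))
Answer: WP = (u > -12 ∧ (g + u ≠ -5 → u = 2)) → (u ≥ 3 ∨ (g ≥ 10 → y ≥ 2*g - 1))


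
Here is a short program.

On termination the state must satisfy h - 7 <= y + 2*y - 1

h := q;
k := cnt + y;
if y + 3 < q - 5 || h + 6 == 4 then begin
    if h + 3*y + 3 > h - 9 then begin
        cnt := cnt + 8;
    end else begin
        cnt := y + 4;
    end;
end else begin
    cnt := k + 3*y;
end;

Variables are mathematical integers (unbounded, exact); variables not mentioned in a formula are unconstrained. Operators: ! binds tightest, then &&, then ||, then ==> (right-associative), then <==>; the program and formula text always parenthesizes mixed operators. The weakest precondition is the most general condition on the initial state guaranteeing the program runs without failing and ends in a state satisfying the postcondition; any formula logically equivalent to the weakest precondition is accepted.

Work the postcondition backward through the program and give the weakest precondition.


Working backward. After the program, the postcondition h - 7 <= y + 2*y - 1 must hold; in canonical form it is h <= 3*y + 6.
Then branch requires (3*y > -12 ==> h <= 3*y + 6) && ((!(3*y > -12)) ==> h <= 3*y + 6); else branch requires h <= 3*y + 6.
Before the if: ((y < q - 8 || h == -2) ==> ((3*y > -12 ==> h <= 3*y + 6) && ((!(3*y > -12)) ==> h <= 3*y + 6))) && ((!(y < q - 8 || h == -2)) ==> h <= 3*y + 6)
Before k := cnt + y: ((y < q - 8 || h == -2) ==> ((3*y > -12 ==> h <= 3*y + 6) && ((!(3*y > -12)) ==> h <= 3*y + 6))) && ((!(y < q - 8 || h == -2)) ==> h <= 3*y + 6)
Before h := q: ((y < q - 8 || q == -2) ==> ((3*y > -12 ==> q <= 3*y + 6) && ((!(3*y > -12)) ==> q <= 3*y + 6))) && ((!(y < q - 8 || q == -2)) ==> q <= 3*y + 6)
Answer: WP = ((y < q - 8 || q == -2) ==> ((3*y > -12 ==> q <= 3*y + 6) && ((!(3*y > -12)) ==> q <= 3*y + 6))) && ((!(y < q - 8 || q == -2)) ==> q <= 3*y + 6)


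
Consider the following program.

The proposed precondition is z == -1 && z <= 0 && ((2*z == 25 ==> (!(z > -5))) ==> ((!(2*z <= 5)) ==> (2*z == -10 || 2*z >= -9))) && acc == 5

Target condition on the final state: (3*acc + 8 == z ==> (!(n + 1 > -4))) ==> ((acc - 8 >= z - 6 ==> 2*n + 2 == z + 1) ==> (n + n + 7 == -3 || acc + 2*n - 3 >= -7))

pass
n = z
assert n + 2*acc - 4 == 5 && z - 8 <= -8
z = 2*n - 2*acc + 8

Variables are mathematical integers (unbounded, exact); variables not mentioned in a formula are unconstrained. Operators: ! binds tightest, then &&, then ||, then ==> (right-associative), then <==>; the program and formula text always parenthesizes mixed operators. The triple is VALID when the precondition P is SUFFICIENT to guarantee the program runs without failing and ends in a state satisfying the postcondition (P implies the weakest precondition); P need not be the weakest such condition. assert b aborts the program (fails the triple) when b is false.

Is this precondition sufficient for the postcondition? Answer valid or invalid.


Working backward. After the program, the postcondition (3*acc + 8 == z ==> (!(n + 1 > -4))) ==> ((acc - 8 >= z - 6 ==> 2*n + 2 == z + 1) ==> (n + n + 7 == -3 || acc + 2*n - 3 >= -7)) must hold; in canonical form it is (3*acc == z - 8 ==> (!(n > -5))) ==> ((acc >= z + 2 ==> 2*n == z - 1) ==> (2*n == -10 || acc + 2*n >= -4)).
Before z := 2*n - 2*acc + 8: (5*acc == 2*n ==> (!(n > -5))) ==> ((3*acc >= 2*n + 10 ==> 2*acc == 7) ==> (2*n == -10 || acc + 2*n >= -4))
Before assert n + 2*acc - 4 == 5 && z - 8 <= -8: 2*acc + n == 9 && z <= 0 && ((5*acc == 2*n ==> (!(n > -5))) ==> ((3*acc >= 2*n + 10 ==> 2*acc == 7) ==> (2*n == -10 || acc + 2*n >= -4)))
Before n := z: 2*acc + z == 9 && z <= 0 && ((5*acc == 2*z ==> (!(z > -5))) ==> ((3*acc >= 2*z + 10 ==> 2*acc == 7) ==> (2*z == -10 || acc + 2*z >= -4)))
Before skip: 2*acc + z == 9 && z <= 0 && ((5*acc == 2*z ==> (!(z > -5))) ==> ((3*acc >= 2*z + 10 ==> 2*acc == 7) ==> (2*z == -10 || acc + 2*z >= -4)))
The weakest precondition is 2*acc + z == 9 && z <= 0 && ((5*acc == 2*z ==> (!(z > -5))) ==> ((3*acc >= 2*z + 10 ==> 2*acc == 7) ==> (2*z == -10 || acc + 2*z >= -4))).
Check whether z == -1 && z <= 0 && ((2*z == 25 ==> (!(z > -5))) ==> ((!(2*z <= 5)) ==> (2*z == -10 || 2*z >= -9))) && acc == 5 implies it.
Every state satisfying the precondition satisfies the weakest precondition: the implication holds.
Answer: valid


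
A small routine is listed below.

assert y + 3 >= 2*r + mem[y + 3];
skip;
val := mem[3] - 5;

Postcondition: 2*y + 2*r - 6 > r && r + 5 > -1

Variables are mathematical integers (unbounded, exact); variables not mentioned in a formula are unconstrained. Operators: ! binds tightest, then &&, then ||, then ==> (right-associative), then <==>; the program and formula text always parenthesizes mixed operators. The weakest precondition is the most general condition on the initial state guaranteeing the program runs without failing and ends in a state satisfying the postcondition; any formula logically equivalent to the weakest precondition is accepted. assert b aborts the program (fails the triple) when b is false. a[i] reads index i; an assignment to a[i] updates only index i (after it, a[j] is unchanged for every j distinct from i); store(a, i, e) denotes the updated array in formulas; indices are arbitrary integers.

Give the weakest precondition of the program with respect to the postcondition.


Working backward. After the program, the postcondition 2*y + 2*r - 6 > r && r + 5 > -1 must hold; in canonical form it is r + 2*y > 6 && r > -6.
Before val := mem[3] - 5: r + 2*y > 6 && r > -6
Before skip: r + 2*y > 6 && r > -6
Before assert y + 3 >= 2*r + mem[y + 3]: y >= mem[y + 3] + 2*r - 3 && r + 2*y > 6 && r > -6
Answer: WP = y >= mem[y + 3] + 2*r - 3 && r + 2*y > 6 && r > -6


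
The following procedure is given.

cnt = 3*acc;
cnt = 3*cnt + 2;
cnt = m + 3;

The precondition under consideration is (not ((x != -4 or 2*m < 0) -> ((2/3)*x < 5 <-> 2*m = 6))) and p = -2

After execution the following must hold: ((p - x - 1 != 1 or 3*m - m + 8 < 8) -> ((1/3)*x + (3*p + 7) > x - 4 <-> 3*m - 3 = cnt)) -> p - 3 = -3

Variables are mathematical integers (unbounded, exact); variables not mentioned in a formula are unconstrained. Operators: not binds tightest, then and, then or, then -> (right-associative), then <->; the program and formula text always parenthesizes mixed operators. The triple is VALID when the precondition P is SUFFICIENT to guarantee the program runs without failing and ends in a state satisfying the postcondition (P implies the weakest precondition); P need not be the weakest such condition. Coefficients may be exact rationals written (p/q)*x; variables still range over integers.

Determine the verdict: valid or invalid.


Working backward. After the program, the postcondition ((p - x - 1 != 1 or 3*m - m + 8 < 8) -> ((1/3)*x + (3*p + 7) > x - 4 <-> 3*m - 3 = cnt)) -> p - 3 = -3 must hold; in canonical form it is ((p != x + 2 or 2*m < 0) -> (3*p > (2/3)*x - 11 <-> 3*m = cnt + 3)) -> p = 0.
Before cnt := m + 3: ((p != x + 2 or 2*m < 0) -> (3*p > (2/3)*x - 11 <-> 2*m = 6)) -> p = 0
Before cnt := 3*cnt + 2: ((p != x + 2 or 2*m < 0) -> (3*p > (2/3)*x - 11 <-> 2*m = 6)) -> p = 0
Before cnt := 3*acc: ((p != x + 2 or 2*m < 0) -> (3*p > (2/3)*x - 11 <-> 2*m = 6)) -> p = 0
The weakest precondition is ((p != x + 2 or 2*m < 0) -> (3*p > (2/3)*x - 11 <-> 2*m = 6)) -> p = 0.
Check whether (not ((x != -4 or 2*m < 0) -> ((2/3)*x < 5 <-> 2*m = 6))) and p = -2 implies it.
Every state satisfying the precondition satisfies the weakest precondition: the implication holds.
Answer: valid


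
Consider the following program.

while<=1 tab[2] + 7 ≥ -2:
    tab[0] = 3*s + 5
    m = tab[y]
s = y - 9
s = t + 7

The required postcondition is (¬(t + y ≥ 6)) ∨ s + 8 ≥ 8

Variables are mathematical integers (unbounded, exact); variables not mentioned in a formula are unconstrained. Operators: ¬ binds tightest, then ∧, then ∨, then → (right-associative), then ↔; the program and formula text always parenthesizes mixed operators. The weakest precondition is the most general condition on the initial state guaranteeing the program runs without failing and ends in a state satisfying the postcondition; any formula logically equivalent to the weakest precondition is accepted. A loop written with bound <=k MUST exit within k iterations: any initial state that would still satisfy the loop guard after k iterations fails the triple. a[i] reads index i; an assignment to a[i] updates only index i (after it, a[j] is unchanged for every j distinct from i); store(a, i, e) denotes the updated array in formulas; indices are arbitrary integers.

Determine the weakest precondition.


Working backward. After the program, the postcondition (¬(t + y ≥ 6)) ∨ s + 8 ≥ 8 must hold; in canonical form it is (¬(t + y ≥ 6)) ∨ s ≥ 0.
Before s := t + 7: (¬(t + y ≥ 6)) ∨ t ≥ -7
Before s := y - 9: (¬(t + y ≥ 6)) ∨ t ≥ -7
Before the loop (bound <=1), unroll the exhaustion recursion (WP_0 = exit-now case; WP_j = one more guarded iteration, up to j = 1):
  WP_0: (¬(tab[2] ≥ -9)) ∧ ((¬(t + y ≥ 6)) ∨ t ≥ -7)
  WP_1: (tab[2] ≥ -9 → ((¬(tab[2] ≥ -9)) ∧ ((¬(t + y ≥ 6)) ∨ t ≥ -7))) ∧ ((¬(tab[2] ≥ -9)) → ((¬(t + y ≥ 6)) ∨ t ≥ -7))
So before the loop: (tab[2] ≥ -9 → ((¬(tab[2] ≥ -9)) ∧ ((¬(t + y ≥ 6)) ∨ t ≥ -7))) ∧ ((¬(tab[2] ≥ -9)) → ((¬(t + y ≥ 6)) ∨ t ≥ -7))
Answer: WP = (tab[2] ≥ -9 → ((¬(tab[2] ≥ -9)) ∧ ((¬(t + y ≥ 6)) ∨ t ≥ -7))) ∧ ((¬(tab[2] ≥ -9)) → ((¬(t + y ≥ 6)) ∨ t ≥ -7))


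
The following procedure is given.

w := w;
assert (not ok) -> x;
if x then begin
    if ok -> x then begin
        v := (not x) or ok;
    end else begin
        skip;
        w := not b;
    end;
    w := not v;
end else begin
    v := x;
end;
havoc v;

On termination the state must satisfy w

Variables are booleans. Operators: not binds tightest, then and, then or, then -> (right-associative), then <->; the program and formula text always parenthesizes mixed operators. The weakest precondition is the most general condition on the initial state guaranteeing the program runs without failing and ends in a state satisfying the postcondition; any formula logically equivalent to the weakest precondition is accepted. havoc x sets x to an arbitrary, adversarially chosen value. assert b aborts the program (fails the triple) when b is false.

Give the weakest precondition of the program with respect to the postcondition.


Working backward. After the program, w must hold.
Before havoc v: w
Then branch requires ((ok -> x) -> (not ((not x) or ok))) and ((not (ok -> x)) -> (not v)); else branch requires w.
Before the if: (x -> (((ok -> x) -> (not ((not x) or ok))) and ((not (ok -> x)) -> (not v)))) and ((not x) -> w)
Before assert (not ok) -> x: ((not ok) -> x) and (x -> (((ok -> x) -> (not ((not x) or ok))) and ((not (ok -> x)) -> (not v)))) and ((not x) -> w)
Before w := w: ((not ok) -> x) and (x -> (((ok -> x) -> (not ((not x) or ok))) and ((not (ok -> x)) -> (not v)))) and ((not x) -> w)
Answer: WP = ((not ok) -> x) and (x -> (((ok -> x) -> (not ((not x) or ok))) and ((not (ok -> x)) -> (not v)))) and ((not x) -> w)


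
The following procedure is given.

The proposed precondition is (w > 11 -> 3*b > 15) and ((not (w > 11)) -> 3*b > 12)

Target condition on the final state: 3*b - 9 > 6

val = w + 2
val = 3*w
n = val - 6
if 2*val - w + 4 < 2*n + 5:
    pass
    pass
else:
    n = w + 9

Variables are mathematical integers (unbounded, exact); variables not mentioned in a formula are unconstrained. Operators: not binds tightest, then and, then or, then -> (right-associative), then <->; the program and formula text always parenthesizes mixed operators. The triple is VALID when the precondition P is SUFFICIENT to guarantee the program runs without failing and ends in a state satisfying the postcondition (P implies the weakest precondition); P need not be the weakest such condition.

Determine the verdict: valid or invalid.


Working backward. After the program, the postcondition 3*b - 9 > 6 must hold; in canonical form it is 3*b > 15.
Then branch requires 3*b > 15; else branch requires 3*b > 15.
Before the if: (2*val < 2*n + w + 1 -> 3*b > 15) and ((not (2*val < 2*n + w + 1)) -> 3*b > 15)
Before n := val - 6: (w > 11 -> 3*b > 15) and ((not (w > 11)) -> 3*b > 15)
Before val := 3*w: (w > 11 -> 3*b > 15) and ((not (w > 11)) -> 3*b > 15)
Before val := w + 2: (w > 11 -> 3*b > 15) and ((not (w > 11)) -> 3*b > 15)
The weakest precondition is (w > 11 -> 3*b > 15) and ((not (w > 11)) -> 3*b > 15).
Check whether (w > 11 -> 3*b > 15) and ((not (w > 11)) -> 3*b > 12) implies it.
Countermodel: at the initial state b = 5, w = 11, the precondition holds but the weakest precondition fails.
Answer: invalid


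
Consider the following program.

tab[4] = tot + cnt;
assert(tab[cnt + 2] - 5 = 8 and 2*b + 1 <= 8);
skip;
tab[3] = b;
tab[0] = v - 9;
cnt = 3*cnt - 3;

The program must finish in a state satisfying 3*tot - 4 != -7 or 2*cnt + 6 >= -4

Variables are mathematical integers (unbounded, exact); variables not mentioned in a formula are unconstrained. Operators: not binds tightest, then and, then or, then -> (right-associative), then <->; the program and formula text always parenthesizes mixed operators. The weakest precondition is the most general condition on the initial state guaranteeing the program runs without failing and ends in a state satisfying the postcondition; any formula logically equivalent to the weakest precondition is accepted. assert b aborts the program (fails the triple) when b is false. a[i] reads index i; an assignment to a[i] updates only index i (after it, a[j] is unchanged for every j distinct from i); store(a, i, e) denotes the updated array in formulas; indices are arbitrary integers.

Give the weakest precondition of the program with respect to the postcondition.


Working backward. After the program, the postcondition 3*tot - 4 != -7 or 2*cnt + 6 >= -4 must hold; in canonical form it is 3*tot != -3 or 2*cnt >= -10.
Before cnt := 3*cnt - 3: 3*tot != -3 or 6*cnt >= -4
Before tab[0] := v - 9: 3*tot != -3 or 6*cnt >= -4
Before tab[3] := b: 3*tot != -3 or 6*cnt >= -4
Before skip: 3*tot != -3 or 6*cnt >= -4
Before assert tab[cnt + 2] - 5 = 8 and 2*b + 1 <= 8: tab[cnt + 2] = 13 and 2*b <= 7 and (3*tot != -3 or 6*cnt >= -4)
Before tab[4] := tot + cnt: store(tab, 4, cnt + tot)[cnt + 2] = 13 and 2*b <= 7 and (3*tot != -3 or 6*cnt >= -4)
Answer: WP = store(tab, 4, cnt + tot)[cnt + 2] = 13 and 2*b <= 7 and (3*tot != -3 or 6*cnt >= -4)


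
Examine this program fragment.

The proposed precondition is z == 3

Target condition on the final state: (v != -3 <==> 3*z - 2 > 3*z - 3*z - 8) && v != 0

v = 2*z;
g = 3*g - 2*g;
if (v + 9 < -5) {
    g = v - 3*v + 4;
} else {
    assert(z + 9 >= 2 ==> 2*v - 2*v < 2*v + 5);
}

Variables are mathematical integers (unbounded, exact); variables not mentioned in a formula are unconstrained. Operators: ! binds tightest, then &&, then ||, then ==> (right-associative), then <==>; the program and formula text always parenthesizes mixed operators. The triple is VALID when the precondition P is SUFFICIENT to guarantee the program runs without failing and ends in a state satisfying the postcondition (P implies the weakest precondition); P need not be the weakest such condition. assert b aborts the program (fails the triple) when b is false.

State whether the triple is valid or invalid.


Working backward. After the program, the postcondition (v != -3 <==> 3*z - 2 > 3*z - 3*z - 8) && v != 0 must hold; in canonical form it is (v != -3 <==> 3*z > -6) && v != 0.
Then branch requires (v != -3 <==> 3*z > -6) && v != 0; else branch requires (z >= -7 ==> 2*v > -5) && (v != -3 <==> 3*z > -6) && v != 0.
Before the if: (v < -14 ==> ((v != -3 <==> 3*z > -6) && v != 0)) && ((!(v < -14)) ==> ((z >= -7 ==> 2*v > -5) && (v != -3 <==> 3*z > -6) && v != 0))
Before g := 3*g - 2*g: (v < -14 ==> ((v != -3 <==> 3*z > -6) && v != 0)) && ((!(v < -14)) ==> ((z >= -7 ==> 2*v > -5) && (v != -3 <==> 3*z > -6) && v != 0))
Before v := 2*z: (2*z < -14 ==> ((2*z != -3 <==> 3*z > -6) && 2*z != 0)) && ((!(2*z < -14)) ==> ((z >= -7 ==> 4*z > -5) && (2*z != -3 <==> 3*z > -6) && 2*z != 0))
The weakest precondition is (2*z < -14 ==> ((2*z != -3 <==> 3*z > -6) && 2*z != 0)) && ((!(2*z < -14)) ==> ((z >= -7 ==> 4*z > -5) && (2*z != -3 <==> 3*z > -6) && 2*z != 0)).
Check whether z == 3 implies it.
Every state satisfying the precondition satisfies the weakest precondition: the implication holds.
Answer: valid


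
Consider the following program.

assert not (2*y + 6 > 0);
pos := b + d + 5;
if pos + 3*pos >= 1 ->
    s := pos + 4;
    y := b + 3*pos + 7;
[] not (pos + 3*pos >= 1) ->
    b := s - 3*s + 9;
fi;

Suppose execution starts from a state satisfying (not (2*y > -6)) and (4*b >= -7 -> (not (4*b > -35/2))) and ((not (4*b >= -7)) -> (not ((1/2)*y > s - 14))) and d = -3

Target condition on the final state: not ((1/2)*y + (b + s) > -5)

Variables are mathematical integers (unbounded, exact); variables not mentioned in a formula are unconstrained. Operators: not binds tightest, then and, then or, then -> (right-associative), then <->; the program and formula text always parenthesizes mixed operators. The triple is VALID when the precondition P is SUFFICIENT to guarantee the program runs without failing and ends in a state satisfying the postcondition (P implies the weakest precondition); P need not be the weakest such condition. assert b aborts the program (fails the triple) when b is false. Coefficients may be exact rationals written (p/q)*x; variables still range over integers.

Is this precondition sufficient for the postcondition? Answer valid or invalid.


Working backward. After the program, the postcondition not ((1/2)*y + (b + s) > -5) must hold; in canonical form it is not (b + s + (1/2)*y > -5).
Then branch requires not ((3/2)*b + (5/2)*pos > -25/2); else branch requires not ((1/2)*y > s - 14).
Before the if: (4*pos >= 1 -> (not ((3/2)*b + (5/2)*pos > -25/2))) and ((not (4*pos >= 1)) -> (not ((1/2)*y > s - 14)))
Before pos := b + d + 5: (4*b + 4*d >= -19 -> (not (4*b + (5/2)*d > -25))) and ((not (4*b + 4*d >= -19)) -> (not ((1/2)*y > s - 14)))
Before assert not (2*y + 6 > 0): (not (2*y > -6)) and (4*b + 4*d >= -19 -> (not (4*b + (5/2)*d > -25))) and ((not (4*b + 4*d >= -19)) -> (not ((1/2)*y > s - 14)))
The weakest precondition is (not (2*y > -6)) and (4*b + 4*d >= -19 -> (not (4*b + (5/2)*d > -25))) and ((not (4*b + 4*d >= -19)) -> (not ((1/2)*y > s - 14))).
Check whether (not (2*y > -6)) and (4*b >= -7 -> (not (4*b > -35/2))) and ((not (4*b >= -7)) -> (not ((1/2)*y > s - 14))) and d = -3 implies it.
Every state satisfying the precondition satisfies the weakest precondition: the implication holds.
Answer: valid


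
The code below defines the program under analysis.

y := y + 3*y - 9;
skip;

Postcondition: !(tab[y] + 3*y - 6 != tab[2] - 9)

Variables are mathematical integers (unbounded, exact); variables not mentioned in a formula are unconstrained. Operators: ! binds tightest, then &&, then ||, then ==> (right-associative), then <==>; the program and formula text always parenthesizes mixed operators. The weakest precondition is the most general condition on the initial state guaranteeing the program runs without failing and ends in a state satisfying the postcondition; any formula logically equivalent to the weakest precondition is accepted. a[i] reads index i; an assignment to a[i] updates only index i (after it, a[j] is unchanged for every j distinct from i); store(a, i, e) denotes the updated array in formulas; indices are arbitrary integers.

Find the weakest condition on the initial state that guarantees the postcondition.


Working backward. After the program, the postcondition !(tab[y] + 3*y - 6 != tab[2] - 9) must hold; in canonical form it is !(tab[y] + 3*y != tab[2] - 3).
Before skip: !(tab[y] + 3*y != tab[2] - 3)
Before y := y + 3*y - 9: !(tab[4*y - 9] + 12*y != tab[2] + 24)
Answer: WP = !(tab[4*y - 9] + 12*y != tab[2] + 24)


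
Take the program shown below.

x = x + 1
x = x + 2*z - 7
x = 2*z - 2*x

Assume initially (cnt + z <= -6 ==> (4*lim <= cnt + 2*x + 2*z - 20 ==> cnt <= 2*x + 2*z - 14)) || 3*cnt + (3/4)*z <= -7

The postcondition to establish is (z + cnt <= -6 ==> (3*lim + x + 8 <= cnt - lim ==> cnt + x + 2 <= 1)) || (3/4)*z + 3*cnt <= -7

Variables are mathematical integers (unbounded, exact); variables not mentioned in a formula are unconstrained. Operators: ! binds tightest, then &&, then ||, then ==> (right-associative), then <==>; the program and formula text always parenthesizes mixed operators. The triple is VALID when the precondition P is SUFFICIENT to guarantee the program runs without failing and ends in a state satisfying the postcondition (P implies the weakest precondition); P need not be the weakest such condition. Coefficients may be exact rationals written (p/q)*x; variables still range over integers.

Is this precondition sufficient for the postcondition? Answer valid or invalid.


Working backward. After the program, the postcondition (z + cnt <= -6 ==> (3*lim + x + 8 <= cnt - lim ==> cnt + x + 2 <= 1)) || (3/4)*z + 3*cnt <= -7 must hold; in canonical form it is (cnt + z <= -6 ==> (4*lim + x <= cnt - 8 ==> cnt + x <= -1)) || 3*cnt + (3/4)*z <= -7.
Before x := 2*z - 2*x: (cnt + z <= -6 ==> (4*lim + 2*z <= cnt + 2*x - 8 ==> cnt + 2*z <= 2*x - 1)) || 3*cnt + (3/4)*z <= -7
Before x := x + 2*z - 7: (cnt + z <= -6 ==> (4*lim <= cnt + 2*x + 2*z - 22 ==> cnt <= 2*x + 2*z - 15)) || 3*cnt + (3/4)*z <= -7
Before x := x + 1: (cnt + z <= -6 ==> (4*lim <= cnt + 2*x + 2*z - 20 ==> cnt <= 2*x + 2*z - 13)) || 3*cnt + (3/4)*z <= -7
The weakest precondition is (cnt + z <= -6 ==> (4*lim <= cnt + 2*x + 2*z - 20 ==> cnt <= 2*x + 2*z - 13)) || 3*cnt + (3/4)*z <= -7.
Check whether (cnt + z <= -6 ==> (4*lim <= cnt + 2*x + 2*z - 20 ==> cnt <= 2*x + 2*z - 14)) || 3*cnt + (3/4)*z <= -7 implies it.
Every state satisfying the precondition satisfies the weakest precondition: the implication holds.
Answer: valid
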